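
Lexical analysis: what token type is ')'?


Pattern: delimiter/punctuation
Type: PUNCTUATION


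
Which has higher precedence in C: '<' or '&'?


'<' is relational (level 7); '&' is bitwise AND (level 5)
Higher level binds tighter
'<' has higher precedence than '&'


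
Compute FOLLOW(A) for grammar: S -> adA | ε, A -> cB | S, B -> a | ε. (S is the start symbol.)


$ ∈ FOLLOW(S). For each A -> αBβ: add FIRST(β)\{ε} to FOLLOW(B); if β nullable, add FOLLOW(A).
FOLLOW(A) = {$}


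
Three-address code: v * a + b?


Break into single-operator statements:
t1 = v * a
t2 = t1 + b


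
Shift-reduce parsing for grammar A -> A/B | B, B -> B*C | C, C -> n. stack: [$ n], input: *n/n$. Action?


'n' on top is the handle for C -> n
Action: reduce (C -> n)


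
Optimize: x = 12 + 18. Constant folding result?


12 + 18 = 30 at compile time
Optimized: x = 30


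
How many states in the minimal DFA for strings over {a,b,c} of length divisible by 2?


Track length mod 2: states 0..1, accept at 0
Minimal DFA: 2 states


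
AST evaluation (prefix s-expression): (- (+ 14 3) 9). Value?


Evaluate inner: (+ 14 3) = 17
Evaluate root: (- 17 9) = 8
Result: 8


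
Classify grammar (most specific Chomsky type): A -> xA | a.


Right-linear: every RHS is a terminal or a terminal followed by one nonterminal
Classification: Type 3 (Regular)


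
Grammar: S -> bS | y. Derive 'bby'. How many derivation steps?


Derivation: S => bS => bbS => bby
Steps: 3


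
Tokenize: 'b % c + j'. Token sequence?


Scan left to right, longest-match per lexeme
Tokens: ID(b), OP(%), ID(c), OP(+), ID(j)


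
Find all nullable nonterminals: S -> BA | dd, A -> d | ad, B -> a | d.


A nonterminal is nullable iff some alternative derives ε (directly, or every symbol in it is nullable)
Nullable: {}


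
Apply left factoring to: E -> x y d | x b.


Common prefix: 'x'
Factored: E -> x E', E' -> y d | b


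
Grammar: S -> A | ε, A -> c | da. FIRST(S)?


Per alternative of S: FIRST(A) = {c, d}; FIRST(ε) = {ε}
FIRST(S) = {c, d, ε}


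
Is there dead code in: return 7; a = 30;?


statement follows a return and is unreachable
Dead: 'a = 30'


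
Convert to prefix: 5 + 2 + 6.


left-to-right (same/higher precedence on left): tree is (+ (+ 5 2) 6)
Prefix: + + 5 2 6


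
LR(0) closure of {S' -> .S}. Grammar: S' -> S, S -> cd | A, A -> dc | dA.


Start: S' -> .S
For each item with dot before a nonterminal B, add B -> .γ for every B-production
Closure: [S' -> .S, S -> .cd, S -> .A, A -> .dc, A -> .dA]


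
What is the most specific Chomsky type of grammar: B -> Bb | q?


Left-linear: every RHS is a terminal or one nonterminal followed by a terminal
Classification: Type 3 (Regular)


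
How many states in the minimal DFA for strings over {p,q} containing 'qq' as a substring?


KMP-style automaton: 2 progress states + 1 absorbing accept = 3
Minimal DFA: 3 states


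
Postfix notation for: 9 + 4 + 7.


Left to right (same or higher precedence on left)
Postfix: 9 4 + 7 +


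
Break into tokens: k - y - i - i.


Scan left to right, longest-match per lexeme
Tokens: ID(k), OP(-), ID(y), OP(-), ID(i), OP(-), ID(i)


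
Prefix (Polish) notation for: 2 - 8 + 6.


left-to-right (same/higher precedence on left): tree is (+ (- 2 8) 6)
Prefix: + - 2 8 6


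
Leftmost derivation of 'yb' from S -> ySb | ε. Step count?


Derivation: S => ySb => yb
Steps: 2


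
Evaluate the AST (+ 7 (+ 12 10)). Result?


Evaluate inner: (+ 12 10) = 22
Evaluate root: (+ 7 22) = 29
Result: 29


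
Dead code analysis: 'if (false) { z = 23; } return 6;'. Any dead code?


condition is constant false, so the whole block is unreachable
Dead: 'if (false) { z = 23; }'


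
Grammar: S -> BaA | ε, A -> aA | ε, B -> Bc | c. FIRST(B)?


Per alternative of B: FIRST(Bc) = {c}; FIRST(c) = {c}
FIRST(B) = {c}


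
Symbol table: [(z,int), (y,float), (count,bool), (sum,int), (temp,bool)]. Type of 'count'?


Lookup 'count' → type bool


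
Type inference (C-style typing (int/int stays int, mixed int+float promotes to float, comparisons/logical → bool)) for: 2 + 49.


Operand types: int + int
Rule: mixed int/float promotes to float; int/int stays int
Result type: int


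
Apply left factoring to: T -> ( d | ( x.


Common prefix: '('
Factored: T -> ( T', T' -> d | x


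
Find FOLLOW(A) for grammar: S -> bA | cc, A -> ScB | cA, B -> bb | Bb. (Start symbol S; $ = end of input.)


$ ∈ FOLLOW(S). For each A -> αBβ: add FIRST(β)\{ε} to FOLLOW(B); if β nullable, add FOLLOW(A).
FOLLOW(A) = {$, c}


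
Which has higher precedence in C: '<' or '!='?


'<' is relational (level 7); '!=' is equality (level 6)
Higher level binds tighter
'<' has higher precedence than '!='


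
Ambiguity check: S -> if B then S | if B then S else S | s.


dangling else: 'if B then if B then s else s' parses two ways
Ambiguous


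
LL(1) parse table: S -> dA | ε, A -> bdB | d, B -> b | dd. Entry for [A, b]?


For [A, b]: 'b' ∈ FIRST(bdB)
Entry: A -> bdB


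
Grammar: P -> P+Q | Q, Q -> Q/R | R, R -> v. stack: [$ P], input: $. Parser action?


start symbol P on stack, input exhausted
Action: accept


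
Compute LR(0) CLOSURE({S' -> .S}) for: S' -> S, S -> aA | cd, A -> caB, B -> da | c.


Start: S' -> .S
For each item with dot before a nonterminal B, add B -> .γ for every B-production
Closure: [S' -> .S, S -> .aA, S -> .cd]


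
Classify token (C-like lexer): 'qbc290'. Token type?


Pattern: letter/underscore followed by alphanumerics, not a keyword
Type: IDENTIFIER


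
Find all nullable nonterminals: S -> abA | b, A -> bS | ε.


A nonterminal is nullable iff some alternative derives ε (directly, or every symbol in it is nullable)
Nullable: {A}


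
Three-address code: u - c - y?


Break into single-operator statements:
t1 = u - c
t2 = t1 - y


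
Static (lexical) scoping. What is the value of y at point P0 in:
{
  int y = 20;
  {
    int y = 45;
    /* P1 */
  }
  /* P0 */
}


y declared in the same block as P0
y = 20


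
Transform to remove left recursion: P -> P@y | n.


Left-recursive alternatives: P@y; non-recursive: n
Introduce P': P -> nP', P' -> @yP' | ε


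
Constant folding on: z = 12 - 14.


12 - 14 = -2 at compile time
Optimized: z = -2


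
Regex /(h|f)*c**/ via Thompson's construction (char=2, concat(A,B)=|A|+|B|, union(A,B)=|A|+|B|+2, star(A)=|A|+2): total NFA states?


Syntax tree has 3 char leaf(s), 1 union(s), 3 star(s)
chars contribute 3×2 = 6; each union adds +2; each star adds +2
Total: 6 + 2 + 6 = 14 states


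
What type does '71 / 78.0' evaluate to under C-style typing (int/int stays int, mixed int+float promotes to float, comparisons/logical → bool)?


Operand types: int / float
Rule: mixed int/float promotes to float; int/int stays int
Result type: float


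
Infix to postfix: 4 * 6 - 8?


Left to right (same or higher precedence on left)
Postfix: 4 6 * 8 -


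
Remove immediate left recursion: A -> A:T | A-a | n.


Left-recursive alternatives: A:T, A-a; non-recursive: n
Introduce A': A -> nA', A' -> :TA' | -aA' | ε


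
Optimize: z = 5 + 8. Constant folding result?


5 + 8 = 13 at compile time
Optimized: z = 13


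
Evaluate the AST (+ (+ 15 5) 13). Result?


Evaluate inner: (+ 15 5) = 20
Evaluate root: (+ 20 13) = 33
Result: 33


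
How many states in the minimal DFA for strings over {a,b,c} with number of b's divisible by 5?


Track (count of b) mod 5: states 0..4, accept at 0
Minimal DFA: 5 states


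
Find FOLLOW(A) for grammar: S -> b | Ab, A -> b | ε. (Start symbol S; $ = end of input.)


$ ∈ FOLLOW(S). For each A -> αBβ: add FIRST(β)\{ε} to FOLLOW(B); if β nullable, add FOLLOW(A).
FOLLOW(A) = {b}


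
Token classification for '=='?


Pattern: operator symbol
Type: OPERATOR


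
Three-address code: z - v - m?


Break into single-operator statements:
t1 = z - v
t2 = t1 - m


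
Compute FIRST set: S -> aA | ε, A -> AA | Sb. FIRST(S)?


Per alternative of S: FIRST(aA) = {a}; FIRST(ε) = {ε}
FIRST(S) = {a, ε}


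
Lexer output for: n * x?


Scan left to right, longest-match per lexeme
Tokens: ID(n), OP(*), ID(x)


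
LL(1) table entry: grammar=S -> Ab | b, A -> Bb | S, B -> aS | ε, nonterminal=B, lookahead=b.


For [B, b]: ε is nullable and 'b' ∈ FOLLOW(B)
Entry: B -> ε


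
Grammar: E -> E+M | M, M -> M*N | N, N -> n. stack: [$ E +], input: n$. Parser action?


no handle ('E+' is not any RHS); shift 'n'
Action: shift


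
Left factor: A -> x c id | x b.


Common prefix: 'x'
Factored: A -> x A', A' -> c id | b


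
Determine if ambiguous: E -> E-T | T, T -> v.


precedence layered via separate nonterminal T: deterministic
Unambiguous


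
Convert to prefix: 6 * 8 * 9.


left-to-right (same/higher precedence on left): tree is (* (* 6 8) 9)
Prefix: * * 6 8 9


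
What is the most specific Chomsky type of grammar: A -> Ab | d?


Left-linear: every RHS is a terminal or one nonterminal followed by a terminal
Classification: Type 3 (Regular)


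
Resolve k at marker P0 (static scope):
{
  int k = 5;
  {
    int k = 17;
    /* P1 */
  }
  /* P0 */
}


k declared in the same block as P0
k = 5


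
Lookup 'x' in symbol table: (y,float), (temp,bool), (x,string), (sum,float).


Lookup 'x' → type string


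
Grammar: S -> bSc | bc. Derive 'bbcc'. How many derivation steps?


Derivation: S => bSc => bbcc
Steps: 2


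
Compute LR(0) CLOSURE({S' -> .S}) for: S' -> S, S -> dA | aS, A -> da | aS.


Start: S' -> .S
For each item with dot before a nonterminal B, add B -> .γ for every B-production
Closure: [S' -> .S, S -> .dA, S -> .aS]


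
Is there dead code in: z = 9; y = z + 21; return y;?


z is read by y's definition; y is returned
No dead code


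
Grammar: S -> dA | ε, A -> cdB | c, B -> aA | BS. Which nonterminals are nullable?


A nonterminal is nullable iff some alternative derives ε (directly, or every symbol in it is nullable)
Nullable: {S}


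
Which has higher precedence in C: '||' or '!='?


'!=' is equality (level 6); '||' is logical OR (level 1)
Higher level binds tighter
'!=' has higher precedence than '||'


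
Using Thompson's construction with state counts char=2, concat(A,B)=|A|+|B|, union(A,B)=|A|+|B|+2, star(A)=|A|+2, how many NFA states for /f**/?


Syntax tree has 1 char leaf(s), 0 union(s), 2 star(s)
chars contribute 1×2 = 2; each union adds +2; each star adds +2
Total: 2 + 0 + 4 = 6 states


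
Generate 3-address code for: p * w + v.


Break into single-operator statements:
t1 = p * w
t2 = t1 + v


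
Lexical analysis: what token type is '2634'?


Pattern: digits only
Type: INTEGER_LITERAL


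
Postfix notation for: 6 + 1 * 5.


* has higher precedence, evaluate 1*5 first
Postfix: 6 1 5 * +


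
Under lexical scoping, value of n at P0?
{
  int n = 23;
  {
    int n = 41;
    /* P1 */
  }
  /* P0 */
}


n declared in the same block as P0
n = 23


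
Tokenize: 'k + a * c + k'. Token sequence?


Scan left to right, longest-match per lexeme
Tokens: ID(k), OP(+), ID(a), OP(*), ID(c), OP(+), ID(k)


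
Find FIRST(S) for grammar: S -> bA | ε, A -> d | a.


Per alternative of S: FIRST(bA) = {b}; FIRST(ε) = {ε}
FIRST(S) = {b, ε}


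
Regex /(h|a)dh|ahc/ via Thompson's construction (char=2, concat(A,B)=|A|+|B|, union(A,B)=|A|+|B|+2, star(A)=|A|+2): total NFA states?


Syntax tree has 7 char leaf(s), 2 union(s), 0 star(s)
chars contribute 7×2 = 14; each union adds +2; each star adds +2
Total: 14 + 4 + 0 = 18 states


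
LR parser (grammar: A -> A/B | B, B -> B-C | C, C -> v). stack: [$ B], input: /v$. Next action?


lookahead ∉ {-} so B won't extend; reduce A -> B
Action: reduce (A -> B)


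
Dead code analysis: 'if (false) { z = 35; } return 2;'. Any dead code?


condition is constant false, so the whole block is unreachable
Dead: 'if (false) { z = 35; }'


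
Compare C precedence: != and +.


'+' is additive (level 9); '!=' is equality (level 6)
Higher level binds tighter
'+' has higher precedence than '!='


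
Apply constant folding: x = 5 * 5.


5 * 5 = 25 at compile time
Optimized: x = 25


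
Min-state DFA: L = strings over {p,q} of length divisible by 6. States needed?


Track length mod 6: states 0..5, accept at 0
Minimal DFA: 6 states


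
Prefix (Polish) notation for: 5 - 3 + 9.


left-to-right (same/higher precedence on left): tree is (+ (- 5 3) 9)
Prefix: + - 5 3 9


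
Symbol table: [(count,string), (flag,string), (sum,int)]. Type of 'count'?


Lookup 'count' → type string


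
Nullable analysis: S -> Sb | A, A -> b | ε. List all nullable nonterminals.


A nonterminal is nullable iff some alternative derives ε (directly, or every symbol in it is nullable)
Nullable: {A, S}


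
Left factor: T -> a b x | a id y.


Common prefix: 'a'
Factored: T -> a T', T' -> b x | id y


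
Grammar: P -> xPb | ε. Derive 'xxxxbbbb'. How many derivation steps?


Derivation: P => xPb => xxPbb => xxxPbbb => xxxxPbbbb => xxxxbbbb
Steps: 5


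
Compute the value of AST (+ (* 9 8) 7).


Evaluate inner: (* 9 8) = 72
Evaluate root: (+ 72 7) = 79
Result: 79


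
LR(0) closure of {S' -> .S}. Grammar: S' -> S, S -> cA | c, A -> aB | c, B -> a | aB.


Start: S' -> .S
For each item with dot before a nonterminal B, add B -> .γ for every B-production
Closure: [S' -> .S, S -> .cA, S -> .c]


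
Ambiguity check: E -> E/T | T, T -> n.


precedence layered via separate nonterminal T: deterministic
Unambiguous


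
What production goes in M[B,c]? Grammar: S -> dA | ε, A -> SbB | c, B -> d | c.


For [B, c]: 'c' ∈ FIRST(c)
Entry: B -> c


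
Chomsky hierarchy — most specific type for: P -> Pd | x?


Left-linear: every RHS is a terminal or one nonterminal followed by a terminal
Classification: Type 3 (Regular)


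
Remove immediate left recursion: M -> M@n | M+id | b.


Left-recursive alternatives: M@n, M+id; non-recursive: b
Introduce M': M -> bM', M' -> @nM' | +idM' | ε


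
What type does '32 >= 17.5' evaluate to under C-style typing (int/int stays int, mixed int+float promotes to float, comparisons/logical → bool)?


Operand types: int >= float
Rule: comparison yields bool
Result type: bool


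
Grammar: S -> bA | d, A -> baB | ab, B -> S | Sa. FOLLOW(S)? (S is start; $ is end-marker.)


$ ∈ FOLLOW(S). For each A -> αBβ: add FIRST(β)\{ε} to FOLLOW(B); if β nullable, add FOLLOW(A).
FOLLOW(S) = {$, a}


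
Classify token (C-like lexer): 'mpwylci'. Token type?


Pattern: letter/underscore followed by alphanumerics, not a keyword
Type: IDENTIFIER


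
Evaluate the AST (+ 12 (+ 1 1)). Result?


Evaluate inner: (+ 1 1) = 2
Evaluate root: (+ 12 2) = 14
Result: 14


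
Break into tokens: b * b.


Scan left to right, longest-match per lexeme
Tokens: ID(b), OP(*), ID(b)


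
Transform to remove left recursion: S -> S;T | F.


Left-recursive alternatives: S;T; non-recursive: F
Introduce S': S -> FS', S' -> ;TS' | ε


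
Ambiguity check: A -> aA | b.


right-linear, alternatives start with distinct terminals 'a' vs 'b': unique leftmost derivation
Unambiguous


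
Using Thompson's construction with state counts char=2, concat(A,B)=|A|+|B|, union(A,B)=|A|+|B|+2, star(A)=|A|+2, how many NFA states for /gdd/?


Syntax tree has 3 char leaf(s), 0 union(s), 0 star(s)
chars contribute 3×2 = 6; each union adds +2; each star adds +2
Total: 6 + 0 + 0 = 6 states


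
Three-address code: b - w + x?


Break into single-operator statements:
t1 = b - w
t2 = t1 + x


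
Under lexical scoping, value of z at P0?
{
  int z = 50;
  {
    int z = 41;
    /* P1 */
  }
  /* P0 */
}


z declared in the same block as P0
z = 50


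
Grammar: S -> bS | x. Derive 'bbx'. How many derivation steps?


Derivation: S => bS => bbS => bbx
Steps: 3


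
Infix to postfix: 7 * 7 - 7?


Left to right (same or higher precedence on left)
Postfix: 7 7 * 7 -


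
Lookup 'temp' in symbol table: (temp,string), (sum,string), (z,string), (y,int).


Lookup 'temp' → type string


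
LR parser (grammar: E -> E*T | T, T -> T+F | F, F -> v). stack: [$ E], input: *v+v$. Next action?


shift '*' to continue E -> E*T
Action: shift


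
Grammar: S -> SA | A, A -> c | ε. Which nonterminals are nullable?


A nonterminal is nullable iff some alternative derives ε (directly, or every symbol in it is nullable)
Nullable: {A, S}


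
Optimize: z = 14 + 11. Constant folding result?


14 + 11 = 25 at compile time
Optimized: z = 25


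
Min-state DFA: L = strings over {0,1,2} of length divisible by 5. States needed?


Track length mod 5: states 0..4, accept at 0
Minimal DFA: 5 states


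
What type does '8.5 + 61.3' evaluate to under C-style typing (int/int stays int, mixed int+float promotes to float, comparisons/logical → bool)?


Operand types: float + float
Rule: mixed int/float promotes to float; int/int stays int
Result type: float


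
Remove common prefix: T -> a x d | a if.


Common prefix: 'a'
Factored: T -> a T', T' -> x d | if


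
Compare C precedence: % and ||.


'%' is multiplicative (level 10); '||' is logical OR (level 1)
Higher level binds tighter
'%' has higher precedence than '||'


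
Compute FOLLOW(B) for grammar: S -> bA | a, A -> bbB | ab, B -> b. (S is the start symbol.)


$ ∈ FOLLOW(S). For each A -> αBβ: add FIRST(β)\{ε} to FOLLOW(B); if β nullable, add FOLLOW(A).
FOLLOW(B) = {$}


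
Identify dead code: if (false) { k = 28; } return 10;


condition is constant false, so the whole block is unreachable
Dead: 'if (false) { k = 28; }'


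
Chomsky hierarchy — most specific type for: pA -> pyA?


LHS has context (more than one symbol) and |LHS| ≤ |RHS|
Classification: Type 1 (Context-Sensitive)


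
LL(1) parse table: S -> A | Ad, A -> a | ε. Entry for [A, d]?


For [A, d]: ε is nullable and 'd' ∈ FOLLOW(A)
Entry: A -> ε


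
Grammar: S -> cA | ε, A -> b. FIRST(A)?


Per alternative of A: FIRST(b) = {b}
FIRST(A) = {b}


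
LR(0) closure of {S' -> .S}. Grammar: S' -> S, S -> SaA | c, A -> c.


Start: S' -> .S
For each item with dot before a nonterminal B, add B -> .γ for every B-production
Closure: [S' -> .S, S -> .SaA, S -> .c]


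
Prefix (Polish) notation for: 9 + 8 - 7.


left-to-right (same/higher precedence on left): tree is (- (+ 9 8) 7)
Prefix: - + 9 8 7


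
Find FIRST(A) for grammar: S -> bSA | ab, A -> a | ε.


Per alternative of A: FIRST(a) = {a}; FIRST(ε) = {ε}
FIRST(A) = {a, ε}


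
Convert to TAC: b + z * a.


Break into single-operator statements:
t1 = z * a
t2 = b + t1


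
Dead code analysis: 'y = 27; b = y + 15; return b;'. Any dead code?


y is read by b's definition; b is returned
No dead code


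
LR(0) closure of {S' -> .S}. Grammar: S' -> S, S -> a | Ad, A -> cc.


Start: S' -> .S
For each item with dot before a nonterminal B, add B -> .γ for every B-production
Closure: [S' -> .S, S -> .a, S -> .Ad, A -> .cc]


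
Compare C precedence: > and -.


'-' is additive (level 9); '>' is relational (level 7)
Higher level binds tighter
'-' has higher precedence than '>'


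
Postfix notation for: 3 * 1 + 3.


Left to right (same or higher precedence on left)
Postfix: 3 1 * 3 +


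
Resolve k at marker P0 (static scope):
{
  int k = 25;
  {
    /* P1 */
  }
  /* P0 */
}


k declared in the same block as P0
k = 25


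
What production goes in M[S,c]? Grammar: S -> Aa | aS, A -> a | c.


For [S, c]: 'c' ∈ FIRST(Aa)
Entry: S -> Aa


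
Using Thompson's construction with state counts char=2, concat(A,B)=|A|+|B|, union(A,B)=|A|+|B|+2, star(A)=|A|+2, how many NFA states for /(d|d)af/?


Syntax tree has 4 char leaf(s), 1 union(s), 0 star(s)
chars contribute 4×2 = 8; each union adds +2; each star adds +2
Total: 8 + 2 + 0 = 10 states


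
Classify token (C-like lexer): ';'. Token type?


Pattern: delimiter/punctuation
Type: PUNCTUATION


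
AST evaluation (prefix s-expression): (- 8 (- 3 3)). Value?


Evaluate inner: (- 3 3) = 0
Evaluate root: (- 8 0) = 8
Result: 8


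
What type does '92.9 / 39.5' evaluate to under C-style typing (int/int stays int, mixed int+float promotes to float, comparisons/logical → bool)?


Operand types: float / float
Rule: mixed int/float promotes to float; int/int stays int
Result type: float


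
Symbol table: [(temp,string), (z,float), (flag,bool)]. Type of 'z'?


Lookup 'z' → type float


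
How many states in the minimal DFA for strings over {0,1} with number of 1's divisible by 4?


Track (count of 1) mod 4: states 0..3, accept at 0
Minimal DFA: 4 states


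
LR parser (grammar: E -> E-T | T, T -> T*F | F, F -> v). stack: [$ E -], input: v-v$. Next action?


no handle ('E-' is not any RHS); shift 'v'
Action: shift


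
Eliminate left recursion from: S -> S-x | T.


Left-recursive alternatives: S-x; non-recursive: T
Introduce S': S -> TS', S' -> -xS' | ε


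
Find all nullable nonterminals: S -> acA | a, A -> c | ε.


A nonterminal is nullable iff some alternative derives ε (directly, or every symbol in it is nullable)
Nullable: {A}


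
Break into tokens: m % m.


Scan left to right, longest-match per lexeme
Tokens: ID(m), OP(%), ID(m)


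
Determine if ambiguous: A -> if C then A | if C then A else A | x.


dangling else: 'if C then if C then x else x' parses two ways
Ambiguous


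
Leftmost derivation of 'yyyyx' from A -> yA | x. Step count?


Derivation: A => yA => yyA => yyyA => yyyyA => yyyyx
Steps: 5


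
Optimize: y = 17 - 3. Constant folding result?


17 - 3 = 14 at compile time
Optimized: y = 14


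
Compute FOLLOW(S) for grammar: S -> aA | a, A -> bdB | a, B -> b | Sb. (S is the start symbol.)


$ ∈ FOLLOW(S). For each A -> αBβ: add FIRST(β)\{ε} to FOLLOW(B); if β nullable, add FOLLOW(A).
FOLLOW(S) = {$, b}


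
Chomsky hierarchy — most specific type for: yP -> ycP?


LHS has context (more than one symbol) and |LHS| ≤ |RHS|
Classification: Type 1 (Context-Sensitive)


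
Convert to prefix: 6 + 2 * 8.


'*' binds tighter: tree is (+ 6 (* 2 8))
Prefix: + 6 * 2 8


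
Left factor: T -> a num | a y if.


Common prefix: 'a'
Factored: T -> a T', T' -> num | y if


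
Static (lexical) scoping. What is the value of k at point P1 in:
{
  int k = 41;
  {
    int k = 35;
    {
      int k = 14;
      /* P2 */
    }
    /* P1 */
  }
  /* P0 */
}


k declared in the same block as P1
k = 35


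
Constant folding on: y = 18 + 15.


18 + 15 = 33 at compile time
Optimized: y = 33


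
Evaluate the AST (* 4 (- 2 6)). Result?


Evaluate inner: (- 2 6) = -4
Evaluate root: (* 4 -4) = -16
Result: -16


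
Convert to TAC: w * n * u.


Break into single-operator statements:
t1 = w * n
t2 = t1 * u


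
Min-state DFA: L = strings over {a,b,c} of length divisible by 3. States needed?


Track length mod 3: states 0..2, accept at 0
Minimal DFA: 3 states


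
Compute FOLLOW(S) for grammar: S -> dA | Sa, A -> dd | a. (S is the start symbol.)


$ ∈ FOLLOW(S). For each A -> αBβ: add FIRST(β)\{ε} to FOLLOW(B); if β nullable, add FOLLOW(A).
FOLLOW(S) = {$, a}


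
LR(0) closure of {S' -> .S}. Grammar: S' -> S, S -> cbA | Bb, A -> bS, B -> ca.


Start: S' -> .S
For each item with dot before a nonterminal B, add B -> .γ for every B-production
Closure: [S' -> .S, S -> .cbA, S -> .Bb, B -> .ca]


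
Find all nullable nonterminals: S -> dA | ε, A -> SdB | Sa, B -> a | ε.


A nonterminal is nullable iff some alternative derives ε (directly, or every symbol in it is nullable)
Nullable: {B, S}


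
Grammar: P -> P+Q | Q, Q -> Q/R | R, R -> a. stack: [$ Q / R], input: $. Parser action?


handle 'Q/R' on top
Action: reduce (Q -> Q/R)


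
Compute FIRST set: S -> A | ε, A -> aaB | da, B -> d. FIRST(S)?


Per alternative of S: FIRST(A) = {a, d}; FIRST(ε) = {ε}
FIRST(S) = {a, d, ε}


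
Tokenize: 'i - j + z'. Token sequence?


Scan left to right, longest-match per lexeme
Tokens: ID(i), OP(-), ID(j), OP(+), ID(z)


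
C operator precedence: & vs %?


'%' is multiplicative (level 10); '&' is bitwise AND (level 5)
Higher level binds tighter
'%' has higher precedence than '&'


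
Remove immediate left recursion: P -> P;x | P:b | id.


Left-recursive alternatives: P;x, P:b; non-recursive: id
Introduce P': P -> idP', P' -> ;xP' | :bP' | ε


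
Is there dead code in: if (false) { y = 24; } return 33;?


condition is constant false, so the whole block is unreachable
Dead: 'if (false) { y = 24; }'


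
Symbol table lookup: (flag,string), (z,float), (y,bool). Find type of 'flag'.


Lookup 'flag' → type string


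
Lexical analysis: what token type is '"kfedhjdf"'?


Pattern: double-quoted sequence
Type: STRING_LITERAL


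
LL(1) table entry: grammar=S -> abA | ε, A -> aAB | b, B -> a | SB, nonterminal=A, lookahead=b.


For [A, b]: 'b' ∈ FIRST(b)
Entry: A -> b


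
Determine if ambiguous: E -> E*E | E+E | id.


'id*id+id' has two parse trees (no precedence encoded between * and +)
Ambiguous


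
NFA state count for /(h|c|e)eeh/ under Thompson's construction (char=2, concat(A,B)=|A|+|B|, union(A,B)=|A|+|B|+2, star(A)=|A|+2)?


Syntax tree has 6 char leaf(s), 2 union(s), 0 star(s)
chars contribute 6×2 = 12; each union adds +2; each star adds +2
Total: 12 + 4 + 0 = 16 states


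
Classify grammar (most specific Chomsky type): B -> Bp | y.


Left-linear: every RHS is a terminal or one nonterminal followed by a terminal
Classification: Type 3 (Regular)


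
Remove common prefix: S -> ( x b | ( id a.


Common prefix: '('
Factored: S -> ( S', S' -> x b | id a


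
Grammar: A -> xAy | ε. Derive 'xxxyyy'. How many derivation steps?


Derivation: A => xAy => xxAyy => xxxAyyy => xxxyyy
Steps: 4


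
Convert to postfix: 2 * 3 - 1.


Left to right (same or higher precedence on left)
Postfix: 2 3 * 1 -


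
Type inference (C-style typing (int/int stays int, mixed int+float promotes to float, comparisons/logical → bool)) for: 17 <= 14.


Operand types: int <= int
Rule: comparison yields bool
Result type: bool


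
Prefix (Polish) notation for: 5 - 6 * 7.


'*' binds tighter: tree is (- 5 (* 6 7))
Prefix: - 5 * 6 7


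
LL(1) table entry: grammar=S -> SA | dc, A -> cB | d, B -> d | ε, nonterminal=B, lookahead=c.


For [B, c]: ε is nullable and 'c' ∈ FOLLOW(B)
Entry: B -> ε


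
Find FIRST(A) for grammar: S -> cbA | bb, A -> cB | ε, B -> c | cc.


Per alternative of A: FIRST(cB) = {c}; FIRST(ε) = {ε}
FIRST(A) = {c, ε}


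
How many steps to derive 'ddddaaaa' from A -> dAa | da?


Derivation: A => dAa => ddAaa => dddAaaa => ddddaaaa
Steps: 4


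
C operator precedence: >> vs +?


'+' is additive (level 9); '>>' is shift (level 8)
Higher level binds tighter
'+' has higher precedence than '>>'


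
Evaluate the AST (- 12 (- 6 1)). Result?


Evaluate inner: (- 6 1) = 5
Evaluate root: (- 12 5) = 7
Result: 7


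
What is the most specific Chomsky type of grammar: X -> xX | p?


Right-linear: every RHS is a terminal or a terminal followed by one nonterminal
Classification: Type 3 (Regular)


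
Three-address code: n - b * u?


Break into single-operator statements:
t1 = b * u
t2 = n - t1


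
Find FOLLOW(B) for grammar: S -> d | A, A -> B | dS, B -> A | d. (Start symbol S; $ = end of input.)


$ ∈ FOLLOW(S). For each A -> αBβ: add FIRST(β)\{ε} to FOLLOW(B); if β nullable, add FOLLOW(A).
FOLLOW(B) = {$}


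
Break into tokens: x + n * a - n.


Scan left to right, longest-match per lexeme
Tokens: ID(x), OP(+), ID(n), OP(*), ID(a), OP(-), ID(n)


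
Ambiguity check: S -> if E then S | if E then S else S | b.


dangling else: 'if E then if E then b else b' parses two ways
Ambiguous


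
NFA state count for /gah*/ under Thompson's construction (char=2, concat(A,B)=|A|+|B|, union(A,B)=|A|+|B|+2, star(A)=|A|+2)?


Syntax tree has 3 char leaf(s), 0 union(s), 1 star(s)
chars contribute 3×2 = 6; each union adds +2; each star adds +2
Total: 6 + 0 + 2 = 8 states


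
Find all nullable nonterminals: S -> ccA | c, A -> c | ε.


A nonterminal is nullable iff some alternative derives ε (directly, or every symbol in it is nullable)
Nullable: {A}


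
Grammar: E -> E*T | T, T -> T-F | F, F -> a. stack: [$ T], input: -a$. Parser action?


shift '-' to continue T -> T-F
Action: shift


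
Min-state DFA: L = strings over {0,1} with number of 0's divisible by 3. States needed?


Track (count of 0) mod 3: states 0..2, accept at 0
Minimal DFA: 3 states


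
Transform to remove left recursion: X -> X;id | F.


Left-recursive alternatives: X;id; non-recursive: F
Introduce X': X -> FX', X' -> ;idX' | ε


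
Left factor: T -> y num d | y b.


Common prefix: 'y'
Factored: T -> y T', T' -> num d | b


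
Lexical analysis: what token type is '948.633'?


Pattern: digits with a decimal point
Type: FLOAT_LITERAL


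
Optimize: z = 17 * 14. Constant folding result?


17 * 14 = 238 at compile time
Optimized: z = 238


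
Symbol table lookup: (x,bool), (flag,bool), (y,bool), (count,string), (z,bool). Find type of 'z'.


Lookup 'z' → type bool


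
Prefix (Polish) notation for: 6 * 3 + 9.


left-to-right (same/higher precedence on left): tree is (+ (* 6 3) 9)
Prefix: + * 6 3 9


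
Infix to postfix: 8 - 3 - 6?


Left to right (same or higher precedence on left)
Postfix: 8 3 - 6 -


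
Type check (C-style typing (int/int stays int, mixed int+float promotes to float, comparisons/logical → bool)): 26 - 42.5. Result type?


Operand types: int - float
Rule: mixed int/float promotes to float; int/int stays int
Result type: float


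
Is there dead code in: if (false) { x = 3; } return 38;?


condition is constant false, so the whole block is unreachable
Dead: 'if (false) { x = 3; }'


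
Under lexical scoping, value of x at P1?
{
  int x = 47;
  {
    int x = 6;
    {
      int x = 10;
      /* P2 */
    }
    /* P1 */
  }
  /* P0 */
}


x declared in the same block as P1
x = 6


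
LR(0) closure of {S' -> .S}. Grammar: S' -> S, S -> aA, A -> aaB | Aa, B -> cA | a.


Start: S' -> .S
For each item with dot before a nonterminal B, add B -> .γ for every B-production
Closure: [S' -> .S, S -> .aA]


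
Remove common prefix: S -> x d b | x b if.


Common prefix: 'x'
Factored: S -> x S', S' -> d b | b if


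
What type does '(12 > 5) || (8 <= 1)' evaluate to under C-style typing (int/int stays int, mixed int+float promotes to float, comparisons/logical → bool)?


Operand types: bool || bool
Rule: logical operators take bool operands and yield bool
Result type: bool


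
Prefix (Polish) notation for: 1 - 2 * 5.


'*' binds tighter: tree is (- 1 (* 2 5))
Prefix: - 1 * 2 5


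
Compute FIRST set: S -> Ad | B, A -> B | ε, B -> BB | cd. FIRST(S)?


Per alternative of S: FIRST(Ad) = {c, d}; FIRST(B) = {c}
FIRST(S) = {c, d}


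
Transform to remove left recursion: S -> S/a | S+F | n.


Left-recursive alternatives: S/a, S+F; non-recursive: n
Introduce S': S -> nS', S' -> /aS' | +FS' | ε


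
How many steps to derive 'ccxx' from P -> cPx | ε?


Derivation: P => cPx => ccPxx => ccxx
Steps: 3


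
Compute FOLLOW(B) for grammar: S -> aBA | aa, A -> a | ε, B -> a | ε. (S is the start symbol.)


$ ∈ FOLLOW(S). For each A -> αBβ: add FIRST(β)\{ε} to FOLLOW(B); if β nullable, add FOLLOW(A).
FOLLOW(B) = {$, a}


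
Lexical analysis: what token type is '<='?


Pattern: operator symbol
Type: OPERATOR


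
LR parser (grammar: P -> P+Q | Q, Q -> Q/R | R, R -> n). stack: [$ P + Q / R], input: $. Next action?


handle 'Q/R' on top
Action: reduce (Q -> Q/R)


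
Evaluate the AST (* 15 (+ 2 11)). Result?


Evaluate inner: (+ 2 11) = 13
Evaluate root: (* 15 13) = 195
Result: 195


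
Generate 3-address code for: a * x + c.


Break into single-operator statements:
t1 = a * x
t2 = t1 + c


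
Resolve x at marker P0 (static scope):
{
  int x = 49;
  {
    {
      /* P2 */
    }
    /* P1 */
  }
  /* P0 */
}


x declared in the same block as P0
x = 49


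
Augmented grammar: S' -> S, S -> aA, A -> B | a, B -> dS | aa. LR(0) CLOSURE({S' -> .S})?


Start: S' -> .S
For each item with dot before a nonterminal B, add B -> .γ for every B-production
Closure: [S' -> .S, S -> .aA]


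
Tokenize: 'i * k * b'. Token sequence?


Scan left to right, longest-match per lexeme
Tokens: ID(i), OP(*), ID(k), OP(*), ID(b)


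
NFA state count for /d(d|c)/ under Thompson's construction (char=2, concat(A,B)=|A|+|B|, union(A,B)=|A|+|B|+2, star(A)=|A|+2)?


Syntax tree has 3 char leaf(s), 1 union(s), 0 star(s)
chars contribute 3×2 = 6; each union adds +2; each star adds +2
Total: 6 + 2 + 0 = 8 states


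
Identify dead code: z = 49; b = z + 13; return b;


z is read by b's definition; b is returned
No dead code


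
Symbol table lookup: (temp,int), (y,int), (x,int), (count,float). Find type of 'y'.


Lookup 'y' → type int


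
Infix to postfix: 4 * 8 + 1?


Left to right (same or higher precedence on left)
Postfix: 4 8 * 1 +


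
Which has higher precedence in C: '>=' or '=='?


'>=' is relational (level 7); '==' is equality (level 6)
Higher level binds tighter
'>=' has higher precedence than '=='


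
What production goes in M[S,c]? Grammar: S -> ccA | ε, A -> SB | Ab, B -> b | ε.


For [S, c]: 'c' ∈ FIRST(ccA)
Entry: S -> ccA


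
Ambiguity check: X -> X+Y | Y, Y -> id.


precedence layered via separate nonterminal Y: deterministic
Unambiguous


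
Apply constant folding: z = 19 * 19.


19 * 19 = 361 at compile time
Optimized: z = 361


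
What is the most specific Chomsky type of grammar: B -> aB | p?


Right-linear: every RHS is a terminal or a terminal followed by one nonterminal
Classification: Type 3 (Regular)


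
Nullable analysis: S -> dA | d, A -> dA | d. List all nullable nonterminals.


A nonterminal is nullable iff some alternative derives ε (directly, or every symbol in it is nullable)
Nullable: {}


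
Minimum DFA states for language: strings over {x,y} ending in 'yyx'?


Track the longest suffix of input matching a prefix of 'yyx': 4 classes (prefixes of length 0..3)
Minimal DFA: 4 states


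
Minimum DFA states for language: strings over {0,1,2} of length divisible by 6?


Track length mod 6: states 0..5, accept at 0
Minimal DFA: 6 states


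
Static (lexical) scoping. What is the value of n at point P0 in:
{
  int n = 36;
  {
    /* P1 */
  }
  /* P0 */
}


n declared in the same block as P0
n = 36


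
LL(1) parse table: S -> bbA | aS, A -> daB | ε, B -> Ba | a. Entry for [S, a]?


For [S, a]: 'a' ∈ FIRST(aS)
Entry: S -> aS


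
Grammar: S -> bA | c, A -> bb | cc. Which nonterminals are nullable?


A nonterminal is nullable iff some alternative derives ε (directly, or every symbol in it is nullable)
Nullable: {}


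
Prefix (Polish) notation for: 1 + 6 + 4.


left-to-right (same/higher precedence on left): tree is (+ (+ 1 6) 4)
Prefix: + + 1 6 4


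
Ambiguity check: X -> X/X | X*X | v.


'v/v*v' has two parse trees (no precedence encoded between / and *)
Ambiguous


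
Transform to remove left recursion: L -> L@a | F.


Left-recursive alternatives: L@a; non-recursive: F
Introduce L': L -> FL', L' -> @aL' | ε


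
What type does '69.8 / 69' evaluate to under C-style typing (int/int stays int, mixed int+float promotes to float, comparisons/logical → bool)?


Operand types: float / int
Rule: mixed int/float promotes to float; int/int stays int
Result type: float


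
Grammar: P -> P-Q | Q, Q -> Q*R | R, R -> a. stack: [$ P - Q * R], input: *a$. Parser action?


handle 'Q*R' on top
Action: reduce (Q -> Q*R)


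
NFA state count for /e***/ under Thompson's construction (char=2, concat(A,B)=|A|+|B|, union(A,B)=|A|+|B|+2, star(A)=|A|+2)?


Syntax tree has 1 char leaf(s), 0 union(s), 3 star(s)
chars contribute 1×2 = 2; each union adds +2; each star adds +2
Total: 2 + 0 + 6 = 8 states


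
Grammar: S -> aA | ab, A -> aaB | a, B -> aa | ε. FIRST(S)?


Per alternative of S: FIRST(aA) = {a}; FIRST(ab) = {a}
FIRST(S) = {a}


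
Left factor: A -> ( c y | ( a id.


Common prefix: '('
Factored: A -> ( A', A' -> c y | a id


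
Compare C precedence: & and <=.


'<=' is relational (level 7); '&' is bitwise AND (level 5)
Higher level binds tighter
'<=' has higher precedence than '&'


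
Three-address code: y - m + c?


Break into single-operator statements:
t1 = y - m
t2 = t1 + c


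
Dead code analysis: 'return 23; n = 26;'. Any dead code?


statement follows a return and is unreachable
Dead: 'n = 26'


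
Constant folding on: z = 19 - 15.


19 - 15 = 4 at compile time
Optimized: z = 4


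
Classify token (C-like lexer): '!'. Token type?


Pattern: operator symbol
Type: OPERATOR


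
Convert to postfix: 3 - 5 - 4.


Left to right (same or higher precedence on left)
Postfix: 3 5 - 4 -


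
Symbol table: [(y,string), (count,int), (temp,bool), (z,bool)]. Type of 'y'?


Lookup 'y' → type string


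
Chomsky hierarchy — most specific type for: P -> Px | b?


Left-linear: every RHS is a terminal or one nonterminal followed by a terminal
Classification: Type 3 (Regular)


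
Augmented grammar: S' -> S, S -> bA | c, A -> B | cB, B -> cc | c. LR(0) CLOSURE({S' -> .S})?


Start: S' -> .S
For each item with dot before a nonterminal B, add B -> .γ for every B-production
Closure: [S' -> .S, S -> .bA, S -> .c]


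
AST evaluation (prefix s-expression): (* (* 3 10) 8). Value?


Evaluate inner: (* 3 10) = 30
Evaluate root: (* 30 8) = 240
Result: 240


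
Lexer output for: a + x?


Scan left to right, longest-match per lexeme
Tokens: ID(a), OP(+), ID(x)


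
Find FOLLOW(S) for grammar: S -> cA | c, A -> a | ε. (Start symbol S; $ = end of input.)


$ ∈ FOLLOW(S). For each A -> αBβ: add FIRST(β)\{ε} to FOLLOW(B); if β nullable, add FOLLOW(A).
FOLLOW(S) = {$}


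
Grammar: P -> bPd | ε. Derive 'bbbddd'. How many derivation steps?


Derivation: P => bPd => bbPdd => bbbPddd => bbbddd
Steps: 4


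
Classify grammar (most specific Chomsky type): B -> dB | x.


Right-linear: every RHS is a terminal or a terminal followed by one nonterminal
Classification: Type 3 (Regular)


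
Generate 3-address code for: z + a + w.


Break into single-operator statements:
t1 = z + a
t2 = t1 + w


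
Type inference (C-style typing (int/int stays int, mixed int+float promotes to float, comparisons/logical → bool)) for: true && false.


Operand types: bool && bool
Rule: logical operators take bool operands and yield bool
Result type: bool


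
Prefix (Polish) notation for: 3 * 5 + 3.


left-to-right (same/higher precedence on left): tree is (+ (* 3 5) 3)
Prefix: + * 3 5 3
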